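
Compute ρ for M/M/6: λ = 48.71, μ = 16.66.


ρ = λ/(cμ) = 48.71/(6·16.66) = 48.71/99.96 = 0.4873

Final: 0.4873


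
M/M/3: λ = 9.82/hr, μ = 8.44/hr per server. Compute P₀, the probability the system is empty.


a = λ/μ = 9.82/8.44 = 1.1635; ρ = a/c = 0.3878
Σ_{k=0}^{2} a^k/k! (terms k=0..2) = 1.00000 + 1.16351 + 0.67687 = 2.84038
Tail: a^3/(3!(1−ρ)) = 1.57510/(6·0.6122) = 0.42883
P₀ = 1/(2.84038 + 0.42883) = 1/3.26921 = 0.305884

Final: 0.305884


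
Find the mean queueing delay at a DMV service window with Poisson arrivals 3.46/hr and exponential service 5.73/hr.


ρ = 3.46/5.73 = 0.6038
Wq = ρ/(μ−λ) = 0.6038/(5.73 − 3.46) = 0.6038/2.27 = 0.2660 hr

Final: 0.2660 hr


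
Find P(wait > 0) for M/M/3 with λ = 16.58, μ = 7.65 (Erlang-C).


a = λ/μ = 2.1673; ρ = a/3 = 0.7224
P₀ = 0.085992 (from M/M/c formula)
C(c,a) = [a^c/(c!(1−ρ))]·P₀ = [10.18050/(6·0.2776)]·0.085992
= 6.11310·0.085992 = 0.525674

Final: 0.525674


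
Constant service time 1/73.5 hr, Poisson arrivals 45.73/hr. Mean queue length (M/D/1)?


ρ = 45.73/73.5 = 0.6222
M/D/1: Lq = ρ²/(2(1−ρ)) = 0.3871/(2·0.3778) = 0.51228

Final: 0.51228


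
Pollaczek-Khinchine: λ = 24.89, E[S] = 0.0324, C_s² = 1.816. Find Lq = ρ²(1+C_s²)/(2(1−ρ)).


ρ = λ·E[S] = 24.89·0.0324 = 0.8064
Lq = ρ²(1+C_s²)/(2(1−ρ)) = 0.6503·(1+1.816)/(2·0.1936)
= 0.6503·2.8160/0.3871 = 4.73062

Final: 4.73062


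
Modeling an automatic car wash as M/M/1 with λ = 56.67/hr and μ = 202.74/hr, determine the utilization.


ρ = λ/μ = 56.67/202.74 = 0.2795

Final: 0.2795


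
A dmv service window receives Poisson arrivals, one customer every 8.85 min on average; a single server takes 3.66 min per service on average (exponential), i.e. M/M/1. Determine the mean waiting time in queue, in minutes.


λ = 60/8.85 = 6.7797 /hr
μ = 60/3.66 = 16.3934 /hr
ρ = λ/μ = 6.7797/16.3934 = 0.4136
Wq = ρ/(μ−λ) = 0.4136/(16.3934−6.7797) = 0.04302 hr
In minutes: 0.04302·60 = 2.581 min

Final: 2.581 min


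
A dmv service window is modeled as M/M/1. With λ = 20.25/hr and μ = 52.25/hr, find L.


ρ = λ/μ = 20.25/52.25 = 0.3876
L = ρ/(1−ρ) = 0.3876/(1 − 0.3876) = 0.3876/0.6124 = 0.6328

Final: 0.6328


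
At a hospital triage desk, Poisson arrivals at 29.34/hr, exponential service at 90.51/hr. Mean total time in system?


W = 1/(μ−λ) = 1/(90.51 − 29.34) = 1/61.17 = 0.01635 hr

Final: 0.01635 hr


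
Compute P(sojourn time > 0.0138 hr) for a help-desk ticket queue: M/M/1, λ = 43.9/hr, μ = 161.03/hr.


W ~ Exponential(μ−λ) for M/M/1.
μ − λ = 161.03 − 43.9 = 117.1300
P(W > t) = e^{−(μ−λ)t} = e^{−1.6164} = 0.198614

Final: 0.198614


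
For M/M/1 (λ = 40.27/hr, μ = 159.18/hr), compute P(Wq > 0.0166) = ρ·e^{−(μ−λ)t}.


ρ = 40.27/159.18 = 0.2530
P(Wq > t) = ρ·e^{−(μ−λ)t} = 0.2530·e^{−1.9739}
= 0.2530·0.138913 = 0.035143

Final: 0.035143


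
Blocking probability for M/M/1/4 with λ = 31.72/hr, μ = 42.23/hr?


ρ = λ/μ = 31.72/42.23 = 0.7511
P_K = (1−ρ)ρ^K/(1−ρ^(K+1)) = (0.2489·0.318309)/(1 − 0.239089)
= 0.079219/0.760911 = 0.104111

Final: 0.104111


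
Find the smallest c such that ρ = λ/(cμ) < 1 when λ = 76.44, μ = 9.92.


Stability requires cμ > λ ⇔ c > λ/μ.
λ/μ = 76.44/9.92 = 7.7056
Minimum integer c = ⌊7.7056⌋ + 1 = 8
Check: 8·9.92 = 79.36 > 76.44, while 7·9.92 = 69.44 ≤ 76.44

Final: 8 servers


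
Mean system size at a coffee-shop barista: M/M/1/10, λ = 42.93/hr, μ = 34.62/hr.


ρ = 42.93/34.62 = 1.2400
L = ρ[1 − (K+1)ρ^K + Kρ^(K+1)] / [(1−ρ)(1−ρ^(K+1))]
Numerator: 1.2400·(1 − 11·8.596828 + 10·10.660365) = 16.168241
Denominator: (-0.2400)·(-9.660365) = 2.318822
L = 16.168241/2.318822 = 6.9726

Final: 6.9726


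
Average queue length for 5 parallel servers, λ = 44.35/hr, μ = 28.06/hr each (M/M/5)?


a = λ/μ = 1.5805; ρ = a/5 = 0.3161
P₀ = 0.205429
Lq = P₀·a^c·ρ / (c!·(1−ρ)²) = 0.205429·9.86347·0.3161/(120·0.46771)
= 0.01141

Final: 0.01141


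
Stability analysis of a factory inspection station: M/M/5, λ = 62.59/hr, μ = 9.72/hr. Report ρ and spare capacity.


Total capacity cμ = 5·9.72 = 48.60/hr
ρ = λ/(cμ) = 62.59/48.60 = 1.2879
Stable ⇔ ρ < 1: NO
Spare capacity = cμ − λ = 48.60 − 62.59 = -13.99/hr

Final: ρ = 1.2879; unstable; margin = -13.99/hr


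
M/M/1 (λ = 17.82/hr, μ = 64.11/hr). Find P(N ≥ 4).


ρ = 17.82/64.11 = 0.2780
P(N ≥ n) = ρ^n = 0.2780^4 = 0.005969

Final: 0.005969


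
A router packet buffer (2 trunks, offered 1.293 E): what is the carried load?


B(2,1.293) = 0.267160 (Erlang-B)
Carried load = a(1 − B) = 1.293·(1 − 0.267160) = 1.293·0.732840 = 0.9476 E

Final: 0.9476 Erlangs


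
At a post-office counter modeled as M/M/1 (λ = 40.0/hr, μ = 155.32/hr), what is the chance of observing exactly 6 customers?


ρ = 40.0/155.32 = 0.2575
P_n = (1−ρ)·ρ^n = (1 − 0.2575)·0.2575^6 = 0.7425·0.0002917 = 0.0002166

Final: 0.0002166


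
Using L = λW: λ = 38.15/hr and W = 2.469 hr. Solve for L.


L = λW = 38.15·2.469 = 94.1923

Final: 94.1923


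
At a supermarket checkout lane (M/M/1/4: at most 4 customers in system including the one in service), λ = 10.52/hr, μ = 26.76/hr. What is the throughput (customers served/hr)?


ρ = 0.3931; P_K = (1−ρ)ρ^4/(1−ρ^5) = 0.014632
λ_eff = λ(1 − P_K) = 10.52·(1 − 0.014632) = 10.52·0.985368 = 10.3661 /hr

Final: 10.3661 /hr


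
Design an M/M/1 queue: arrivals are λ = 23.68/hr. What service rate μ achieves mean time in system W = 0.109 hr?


W = 1/(μ−λ) ⇒ μ − λ = 1/W = 1/0.109 = 9.1743
μ = λ + 1/W = 23.68 + 9.1743 = 32.8543 per hr

Final: 32.8543 /hr


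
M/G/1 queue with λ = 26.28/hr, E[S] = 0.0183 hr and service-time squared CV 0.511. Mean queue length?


ρ = λ·E[S] = 26.28·0.0183 = 0.4809
Lq = ρ²(1+C_s²)/(2(1−ρ)) = 0.2313·(1+0.511)/(2·0.5191)
= 0.2313·1.5110/1.0382 = 0.33663

Final: 0.33663


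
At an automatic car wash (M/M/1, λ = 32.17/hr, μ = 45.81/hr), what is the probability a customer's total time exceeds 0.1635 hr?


W ~ Exponential(μ−λ) for M/M/1.
μ − λ = 45.81 − 32.17 = 13.6400
P(W > t) = e^{−(μ−λ)t} = e^{−2.2301} = 0.107513

Final: 0.107513


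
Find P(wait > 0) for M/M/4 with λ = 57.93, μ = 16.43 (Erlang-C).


a = λ/μ = 3.5259; ρ = a/4 = 0.8815
P₀ = 0.013817 (from M/M/c formula)
C(c,a) = [a^c/(c!(1−ρ))]·P₀ = [154.54817/(24·0.1185)]·0.013817
= 54.32662·0.013817 = 0.750639

Final: 0.750639


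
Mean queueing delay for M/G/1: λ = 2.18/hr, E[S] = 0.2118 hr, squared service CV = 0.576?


ρ = λ·E[S] = 2.18·0.2118 = 0.4617
E[S²] = E[S]²(1+C_s²) = 0.2118²·(1+0.576) = 0.070698
Wq = λ·E[S²]/(2(1−ρ)) = 2.18·0.070698/(2·0.5383) = 0.14316 hr

Final: 0.14316 hr


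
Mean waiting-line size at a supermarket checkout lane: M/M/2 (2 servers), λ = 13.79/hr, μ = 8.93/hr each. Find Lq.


a = λ/μ = 1.5442; ρ = a/2 = 0.7721
P₀ = 0.128594
Lq = P₀·a^c·ρ / (c!·(1−ρ)²) = 0.128594·2.38466·0.7721/(2·0.05193)
= 2.27968

Final: 2.27968


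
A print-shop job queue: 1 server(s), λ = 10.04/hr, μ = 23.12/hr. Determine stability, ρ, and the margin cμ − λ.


Total capacity cμ = 1·23.12 = 23.12/hr
ρ = λ/(cμ) = 10.04/23.12 = 0.4343
Stable ⇔ ρ < 1: YES
Spare capacity = cμ − λ = 23.12 − 10.04 = 13.08/hr

Final: ρ = 0.4343; stable; margin = 13.08/hr


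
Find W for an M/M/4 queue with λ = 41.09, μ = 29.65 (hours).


a = 1.3858; ρ = 0.3465; P₀ = 0.248456
Lq = P₀·a^c·ρ/(c!(1−ρ)²) = 0.03097
Wq = Lq/λ = 0.03097/41.09 = 0.0007538 hr
W = Wq + 1/μ = 0.0007538 + 0.03373 = 0.03448 hr

Final: 0.03448 hr


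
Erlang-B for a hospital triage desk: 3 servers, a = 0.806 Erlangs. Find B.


B(c,a) = (a^c/c!) / Σ_{k=0}^{c} a^k/k!
a^3/3! = 0.087268
Σ terms (k=0..3): 1.00000 + 0.80600 + 0.32482 + 0.08727 = 2.218086
B = 0.087268/2.218086 = 0.039344

Final: 0.039344


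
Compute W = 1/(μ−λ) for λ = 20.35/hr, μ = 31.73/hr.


W = 1/(μ−λ) = 1/(31.73 − 20.35) = 1/11.38 = 0.08787 hr

Final: 0.08787 hr


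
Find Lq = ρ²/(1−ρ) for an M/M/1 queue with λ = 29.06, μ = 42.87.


ρ = 29.06/42.87 = 0.6779
Lq = ρ²/(1−ρ) = 0.4595/0.3221 = 1.4264

Final: 1.4264


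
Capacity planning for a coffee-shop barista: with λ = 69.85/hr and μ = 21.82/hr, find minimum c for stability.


Stability requires cμ > λ ⇔ c > λ/μ.
λ/μ = 69.85/21.82 = 3.2012
Minimum integer c = ⌊3.2012⌋ + 1 = 4
Check: 4·21.82 = 87.28 > 69.85, while 3·21.82 = 65.46 ≤ 69.85

Final: 4 servers


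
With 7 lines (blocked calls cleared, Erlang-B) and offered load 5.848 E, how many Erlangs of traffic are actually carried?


B(7,5.848) = 0.175153 (Erlang-B)
Carried load = a(1 − B) = 5.848·(1 − 0.175153) = 5.848·0.824847 = 4.8237 E

Final: 4.8237 Erlangs


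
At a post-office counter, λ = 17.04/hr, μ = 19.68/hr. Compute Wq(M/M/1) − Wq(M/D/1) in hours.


ρ = 17.04/19.68 = 0.8659
Wq(M/M/1) = ρ/(μ−λ) = 0.8659/2.64 = 0.32797 hr
Wq(M/D/1) = ρ/(2(μ−λ)) = 0.16399 hr
Savings = 0.32797 − 0.16399 = 0.16399 hr

Final: 0.16399 hr


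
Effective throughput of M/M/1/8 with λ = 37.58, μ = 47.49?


ρ = 0.7913; P_K = (1−ρ)ρ^8/(1−ρ^9) = 0.036530
λ_eff = λ(1 − P_K) = 37.58·(1 − 0.036530) = 37.58·0.963470 = 36.2072 /hr

Final: 36.2072 /hr


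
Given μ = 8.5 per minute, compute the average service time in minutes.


Mean service time = 1/μ = 1/8.5 minute = 0.11765 minute
In minutes: 0.11765 × 1 = 0.1176 min

Final: 0.1176 min


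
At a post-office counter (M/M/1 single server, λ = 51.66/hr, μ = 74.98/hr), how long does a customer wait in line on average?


ρ = 51.66/74.98 = 0.6890
Wq = ρ/(μ−λ) = 0.6890/(74.98 − 51.66) = 0.6890/23.32 = 0.02954 hr

Final: 0.02954 hr


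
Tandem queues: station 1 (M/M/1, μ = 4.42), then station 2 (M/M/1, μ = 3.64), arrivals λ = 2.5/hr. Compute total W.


Each node sees arrival rate λ = 2.5/hr (tandem ⇒ throughput preserved).
W₁ = 1/(μ₁−λ) = 1/(4.42−2.5) = 0.52083 hr
W₂ = 1/(μ₂−λ) = 1/(3.64−2.5) = 0.87719 hr
W_total = W₁ + W₂ = 0.52083 + 0.87719 = 1.39803 hr

Final: 1.39803 hr


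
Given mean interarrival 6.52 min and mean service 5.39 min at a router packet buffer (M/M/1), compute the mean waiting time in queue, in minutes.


λ = 60/6.52 = 9.2025 /hr
μ = 60/5.39 = 11.1317 /hr
ρ = λ/μ = 9.2025/11.1317 = 0.8267
Wq = ρ/(μ−λ) = 0.8267/(11.1317−9.2025) = 0.42850 hr
In minutes: 0.42850·60 = 25.710 min

Final: 25.710 min


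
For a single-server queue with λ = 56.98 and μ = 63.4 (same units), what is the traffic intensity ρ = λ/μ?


ρ = λ/μ = 56.98/63.4 = 0.8987

Final: 0.8987


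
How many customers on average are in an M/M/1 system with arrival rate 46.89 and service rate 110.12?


ρ = λ/μ = 46.89/110.12 = 0.4258
L = ρ/(1−ρ) = 0.4258/(1 − 0.4258) = 0.4258/0.5742 = 0.7416

Final: 0.7416


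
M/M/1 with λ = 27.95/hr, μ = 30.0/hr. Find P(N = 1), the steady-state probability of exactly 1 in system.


ρ = 27.95/30.0 = 0.9317
P_n = (1−ρ)·ρ^n = (1 − 0.9317)·0.9317^1 = 0.06833·0.931667 = 0.063664

Final: 0.063664


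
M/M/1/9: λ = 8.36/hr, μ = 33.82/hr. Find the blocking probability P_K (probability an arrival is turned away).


ρ = λ/μ = 8.36/33.82 = 0.2472
P_K = (1−ρ)ρ^K/(1−ρ^(K+1)) = (0.7528·0.000003446)/(1 − 0.0000008518)
= 0.000002594/0.999999 = 0.000002594

Final: 0.000002594


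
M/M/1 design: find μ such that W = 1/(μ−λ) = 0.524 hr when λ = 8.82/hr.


W = 1/(μ−λ) ⇒ μ − λ = 1/W = 1/0.524 = 1.9084
μ = λ + 1/W = 8.82 + 1.9084 = 10.7284 per hr

Final: 10.7284 /hr


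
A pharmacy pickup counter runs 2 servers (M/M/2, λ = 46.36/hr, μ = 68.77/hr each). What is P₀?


a = λ/μ = 46.36/68.77 = 0.6741; ρ = a/c = 0.3371
Σ_{k=0}^{1} a^k/k! (terms k=0..1) = 1.00000 + 0.67413 = 1.67413
Tail: a^2/(2!(1−ρ)) = 0.45445/(2·0.6629) = 0.34276
P₀ = 1/(1.67413 + 0.34276) = 1/2.01689 = 0.495813

Final: 0.495813


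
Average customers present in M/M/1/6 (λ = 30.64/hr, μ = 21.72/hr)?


ρ = 30.64/21.72 = 1.4107
L = ρ[1 − (K+1)ρ^K + Kρ^(K+1)] / [(1−ρ)(1−ρ^(K+1))]
Numerator: 1.4107·(1 − 7·7.880861 + 6·11.117383) = 17.687513
Denominator: (-0.4107)·(-10.117383) = 4.155021
L = 17.687513/4.155021 = 4.2569

Final: 4.2569


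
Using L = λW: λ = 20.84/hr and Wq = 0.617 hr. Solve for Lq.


Lq = λWq = 20.84·0.617 = 12.8583

Final: 12.8583


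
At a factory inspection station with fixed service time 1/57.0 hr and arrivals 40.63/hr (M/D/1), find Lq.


ρ = 40.63/57.0 = 0.7128
M/D/1: Lq = ρ²/(2(1−ρ)) = 0.5081/(2·0.2872) = 0.88459

Final: 0.88459


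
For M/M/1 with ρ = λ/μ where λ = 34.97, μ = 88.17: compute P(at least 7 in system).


ρ = 34.97/88.17 = 0.3966
P(N ≥ n) = ρ^n = 0.3966^7 = 0.001544

Final: 0.001544


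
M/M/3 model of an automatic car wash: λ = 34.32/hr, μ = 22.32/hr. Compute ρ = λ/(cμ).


ρ = λ/(cμ) = 34.32/(3·22.32) = 34.32/66.96 = 0.5125

Final: 0.5125


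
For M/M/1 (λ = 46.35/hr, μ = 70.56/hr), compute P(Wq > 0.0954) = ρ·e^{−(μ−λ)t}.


ρ = 46.35/70.56 = 0.6569
P(Wq > t) = ρ·e^{−(μ−λ)t} = 0.6569·e^{−2.3096}
= 0.6569·0.099298 = 0.065227

Final: 0.065227


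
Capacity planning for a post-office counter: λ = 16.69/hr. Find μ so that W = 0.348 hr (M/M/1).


W = 1/(μ−λ) ⇒ μ − λ = 1/W = 1/0.348 = 2.8736
μ = λ + 1/W = 16.69 + 2.8736 = 19.5636 per hr

Final: 19.5636 /hr


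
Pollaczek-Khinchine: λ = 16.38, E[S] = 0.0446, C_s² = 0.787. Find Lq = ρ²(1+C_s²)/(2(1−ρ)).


ρ = λ·E[S] = 16.38·0.0446 = 0.7305
Lq = ρ²(1+C_s²)/(2(1−ρ)) = 0.5337·(1+0.787)/(2·0.2695)
= 0.5337·1.7870/0.5389 = 1.76974

Final: 1.76974


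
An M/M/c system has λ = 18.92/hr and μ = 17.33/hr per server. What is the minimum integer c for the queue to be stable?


Stability requires cμ > λ ⇔ c > λ/μ.
λ/μ = 18.92/17.33 = 1.0917
Minimum integer c = ⌊1.0917⌋ + 1 = 2
Check: 2·17.33 = 34.66 > 18.92, while 1·17.33 = 17.33 ≤ 18.92

Final: 2 servers


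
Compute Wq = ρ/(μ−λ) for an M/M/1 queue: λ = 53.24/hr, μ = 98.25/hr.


ρ = 53.24/98.25 = 0.5419
Wq = ρ/(μ−λ) = 0.5419/(98.25 − 53.24) = 0.5419/45.01 = 0.01204 hr

Final: 0.01204 hr


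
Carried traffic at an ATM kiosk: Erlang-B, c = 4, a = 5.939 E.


B(4,5.939) = 0.465638 (Erlang-B)
Carried load = a(1 − B) = 5.939·(1 − 0.465638) = 5.939·0.534362 = 3.1736 E

Final: 3.1736 Erlangs


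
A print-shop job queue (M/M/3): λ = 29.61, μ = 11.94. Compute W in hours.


a = 2.4799; ρ = 0.8266; P₀ = 0.047133
Lq = P₀·a^c·ρ/(c!(1−ρ)²) = 3.29501
Wq = Lq/λ = 3.29501/29.61 = 0.11128 hr
W = Wq + 1/μ = 0.11128 + 0.08375 = 0.19503 hr

Final: 0.19503 hr


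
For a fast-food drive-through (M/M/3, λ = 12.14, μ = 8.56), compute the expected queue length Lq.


a = λ/μ = 1.4182; ρ = a/3 = 0.4727
P₀ = 0.231182
Lq = P₀·a^c·ρ / (c!·(1−ρ)²) = 0.231182·2.85256·0.4727/(6·0.27800)
= 0.18690

Final: 0.18690


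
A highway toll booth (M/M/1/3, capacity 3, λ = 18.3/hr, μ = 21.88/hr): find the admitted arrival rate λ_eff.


ρ = 0.8364; P_K = (1−ρ)ρ^3/(1−ρ^4) = 0.187465
λ_eff = λ(1 − P_K) = 18.3·(1 − 0.187465) = 18.3·0.812535 = 14.8694 /hr

Final: 14.8694 /hr


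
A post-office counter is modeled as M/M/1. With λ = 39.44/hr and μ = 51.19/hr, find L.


ρ = λ/μ = 39.44/51.19 = 0.7705
L = ρ/(1−ρ) = 0.7705/(1 − 0.7705) = 0.7705/0.2295 = 3.3566

Final: 3.3566


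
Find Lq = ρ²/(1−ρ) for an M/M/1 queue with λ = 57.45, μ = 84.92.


ρ = 57.45/84.92 = 0.6765
Lq = ρ²/(1−ρ) = 0.4577/0.3235 = 1.4149

Final: 1.4149


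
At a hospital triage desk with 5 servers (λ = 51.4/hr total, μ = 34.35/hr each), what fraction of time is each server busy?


ρ = λ/(cμ) = 51.4/(5·34.35) = 51.4/171.75 = 0.2993

Final: 0.2993


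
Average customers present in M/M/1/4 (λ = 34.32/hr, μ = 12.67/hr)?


ρ = 34.32/12.67 = 2.7088
L = ρ[1 − (K+1)ρ^K + Kρ^(K+1)] / [(1−ρ)(1−ρ^(K+1))]
Numerator: 2.7088·(1 − 5·53.837224 + 4·145.832164) = 853.645771
Denominator: (-1.7088)·(-144.832164) = 247.483533
L = 853.645771/247.483533 = 3.4493

Final: 3.4493


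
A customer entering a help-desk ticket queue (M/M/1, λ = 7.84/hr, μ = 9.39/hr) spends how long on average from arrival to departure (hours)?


W = 1/(μ−λ) = 1/(9.39 − 7.84) = 1/1.55 = 0.6452 hr

Final: 0.6452 hr


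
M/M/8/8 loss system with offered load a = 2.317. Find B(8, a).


B(c,a) = (a^c/c!) / Σ_{k=0}^{c} a^k/k!
a^8/8! = 0.020601
Σ terms (k=0..8): 1.00000 + 2.31700 + 2.68424 + 2.07313 + 1.20086 + 0.55648 + 0.21489 + 0.07113 + 0.02060 = 10.138341
B = 0.020601/10.138341 = 0.002032

Final: 0.002032


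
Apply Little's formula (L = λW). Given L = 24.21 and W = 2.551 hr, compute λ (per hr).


λ = L/W = 24.21/2.551 = 9.4904 /hr

Final: 9.4904 /hr


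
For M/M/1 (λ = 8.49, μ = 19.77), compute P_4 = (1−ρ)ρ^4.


ρ = 8.49/19.77 = 0.4294
P_n = (1−ρ)·ρ^n = (1 − 0.4294)·0.4294^4 = 0.5706·0.034010 = 0.019405

Final: 0.019405


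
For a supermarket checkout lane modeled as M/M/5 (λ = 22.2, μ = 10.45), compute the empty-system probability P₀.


a = λ/μ = 22.2/10.45 = 2.1244; ρ = a/c = 0.4249
Σ_{k=0}^{4} a^k/k! (terms k=0..4) = 1.00000 + 2.12440 + 2.25654 + 1.59793 + 0.84866 = 7.82754
Tail: a^5/(5!(1−ρ)) = 43.26965/(120·0.5751) = 0.62697
P₀ = 1/(7.82754 + 0.62697) = 1/8.45451 = 0.118280

Final: 0.118280


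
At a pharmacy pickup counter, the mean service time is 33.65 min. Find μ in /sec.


μ = 1/(service time) in consistent units.
1 second = 0.0166667 min, so μ = 0.0166667/33.65 = 0.0004953 per second

Final: 0.0004953 /sec


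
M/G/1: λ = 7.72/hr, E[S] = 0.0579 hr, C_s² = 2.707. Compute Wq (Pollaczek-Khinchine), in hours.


ρ = λ·E[S] = 7.72·0.0579 = 0.4470
E[S²] = E[S]²(1+C_s²) = 0.0579²·(1+2.707) = 0.012427
Wq = λ·E[S²]/(2(1−ρ)) = 7.72·0.012427/(2·0.5530) = 0.08674 hr

Final: 0.08674 hr


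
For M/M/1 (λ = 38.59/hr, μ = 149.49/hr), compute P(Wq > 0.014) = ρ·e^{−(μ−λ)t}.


ρ = 38.59/149.49 = 0.2581
P(Wq > t) = ρ·e^{−(μ−λ)t} = 0.2581·e^{−1.5526}
= 0.2581·0.211697 = 0.054648

Final: 0.054648


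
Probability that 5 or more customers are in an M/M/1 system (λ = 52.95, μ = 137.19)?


ρ = 52.95/137.19 = 0.3860
P(N ≥ n) = ρ^n = 0.3860^5 = 0.008565

Final: 0.008565


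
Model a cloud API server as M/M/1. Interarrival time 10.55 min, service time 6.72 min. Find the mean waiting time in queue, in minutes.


λ = 60/10.55 = 5.6872 /hr
μ = 60/6.72 = 8.9286 /hr
ρ = λ/μ = 5.6872/8.9286 = 0.6370
Wq = ρ/(μ−λ) = 0.6370/(8.9286−5.6872) = 0.19651 hr
In minutes: 0.19651·60 = 11.791 min

Final: 11.791 min


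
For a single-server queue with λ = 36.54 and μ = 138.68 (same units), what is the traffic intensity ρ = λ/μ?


ρ = λ/μ = 36.54/138.68 = 0.2635

Final: 0.2635


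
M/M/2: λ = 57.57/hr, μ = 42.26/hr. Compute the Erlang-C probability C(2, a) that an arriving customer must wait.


a = λ/μ = 1.3623; ρ = a/2 = 0.6811
P₀ = 0.189669 (from M/M/c formula)
C(c,a) = [a^c/(c!(1−ρ))]·P₀ = [1.85581/(2·0.3189)]·0.189669
= 2.91008·0.189669 = 0.551950

Final: 0.551950


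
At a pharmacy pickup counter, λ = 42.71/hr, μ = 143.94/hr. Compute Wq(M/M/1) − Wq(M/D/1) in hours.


ρ = 42.71/143.94 = 0.2967
Wq(M/M/1) = ρ/(μ−λ) = 0.2967/101.23 = 0.002931 hr
Wq(M/D/1) = ρ/(2(μ−λ)) = 0.001466 hr
Savings = 0.002931 − 0.001466 = 0.001466 hr

Final: 0.001466 hr


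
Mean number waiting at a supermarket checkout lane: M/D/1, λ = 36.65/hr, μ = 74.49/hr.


ρ = 36.65/74.49 = 0.4920
M/D/1: Lq = ρ²/(2(1−ρ)) = 0.2421/(2·0.5080) = 0.23827

Final: 0.23827


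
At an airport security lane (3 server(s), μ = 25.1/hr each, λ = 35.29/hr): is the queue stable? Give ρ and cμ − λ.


Total capacity cμ = 3·25.1 = 75.30/hr
ρ = λ/(cμ) = 35.29/75.30 = 0.4687
Stable ⇔ ρ < 1: YES
Spare capacity = cμ − λ = 75.30 − 35.29 = 40.01/hr

Final: ρ = 0.4687; stable; margin = 40.01/hr


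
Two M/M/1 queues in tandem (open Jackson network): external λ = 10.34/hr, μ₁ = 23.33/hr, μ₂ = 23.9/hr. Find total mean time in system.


Each node sees arrival rate λ = 10.34/hr (tandem ⇒ throughput preserved).
W₁ = 1/(μ₁−λ) = 1/(23.33−10.34) = 0.07698 hr
W₂ = 1/(μ₂−λ) = 1/(23.9−10.34) = 0.07375 hr
W_total = W₁ + W₂ = 0.07698 + 0.07375 = 0.15073 hr

Final: 0.15073 hr


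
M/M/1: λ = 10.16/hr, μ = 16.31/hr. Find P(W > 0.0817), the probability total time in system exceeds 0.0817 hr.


W ~ Exponential(μ−λ) for M/M/1.
μ − λ = 16.31 − 10.16 = 6.1500
P(W > t) = e^{−(μ−λ)t} = e^{−0.5025} = 0.605043

Final: 0.605043


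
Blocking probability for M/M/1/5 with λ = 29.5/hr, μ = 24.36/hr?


ρ = λ/μ = 29.5/24.36 = 1.2110
P_K = (1−ρ)ρ^K/(1−ρ^(K+1)) = (-0.2110·2.604496)/(1 − 3.154049)
= -0.549553/-2.154049 = 0.255126

Final: 0.255126


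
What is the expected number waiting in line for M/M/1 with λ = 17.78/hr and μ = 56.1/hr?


ρ = 17.78/56.1 = 0.3169
Lq = ρ²/(1−ρ) = 0.1004/0.6831 = 0.1471

Final: 0.1471


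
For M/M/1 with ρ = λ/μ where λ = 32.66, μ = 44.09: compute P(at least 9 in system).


ρ = 32.66/44.09 = 0.7408
P(N ≥ n) = ρ^n = 0.7408^9 = 0.067156

Final: 0.067156


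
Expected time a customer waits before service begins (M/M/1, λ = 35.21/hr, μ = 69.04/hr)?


ρ = 35.21/69.04 = 0.5100
Wq = ρ/(μ−λ) = 0.5100/(69.04 − 35.21) = 0.5100/33.83 = 0.01508 hr

Final: 0.01508 hr


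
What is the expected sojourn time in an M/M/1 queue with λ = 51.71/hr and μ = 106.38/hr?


W = 1/(μ−λ) = 1/(106.38 − 51.71) = 1/54.67 = 0.01829 hr

Final: 0.01829 hr


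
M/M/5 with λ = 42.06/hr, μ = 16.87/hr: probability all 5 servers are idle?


a = λ/μ = 42.06/16.87 = 2.4932; ρ = a/c = 0.4986
Σ_{k=0}^{4} a^k/k! (terms k=0..4) = 1.00000 + 2.49318 + 3.10798 + 2.58292 + 1.60992 = 10.79401
Tail: a^5/(5!(1−ρ)) = 96.33208/(120·0.5014) = 1.60117
P₀ = 1/(10.79401 + 1.60117) = 1/12.39518 = 0.080677

Final: 0.080677


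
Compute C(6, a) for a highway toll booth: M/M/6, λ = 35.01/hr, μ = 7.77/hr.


a = λ/μ = 4.5058; ρ = a/6 = 0.7510
P₀ = 0.009072 (from M/M/c formula)
C(c,a) = [a^c/(c!(1−ρ))]·P₀ = [8368.09403/(720·0.2490)]·0.009072
= 46.66960·0.009072 = 0.423410

Final: 0.423410


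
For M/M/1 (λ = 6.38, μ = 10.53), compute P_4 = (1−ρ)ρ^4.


ρ = 6.38/10.53 = 0.6059
P_n = (1−ρ)·ρ^n = (1 − 0.6059)·0.6059^4 = 0.3941·0.134763 = 0.053112

Final: 0.053112


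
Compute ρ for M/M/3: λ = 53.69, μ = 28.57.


ρ = λ/(cμ) = 53.69/(3·28.57) = 53.69/85.71 = 0.6264

Final: 0.6264


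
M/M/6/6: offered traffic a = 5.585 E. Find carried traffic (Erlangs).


B(6,5.585) = 0.235231 (Erlang-B)
Carried load = a(1 − B) = 5.585·(1 − 0.235231) = 5.585·0.764769 = 4.2712 E

Final: 4.2712 Erlangs


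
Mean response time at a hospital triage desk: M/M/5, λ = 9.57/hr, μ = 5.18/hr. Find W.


a = 1.8475; ρ = 0.3695; P₀ = 0.156863
Lq = P₀·a^c·ρ/(c!(1−ρ)²) = 0.02615
Wq = Lq/λ = 0.02615/9.57 = 0.002733 hr
W = Wq + 1/μ = 0.002733 + 0.19305 = 0.19578 hr

Final: 0.19578 hr


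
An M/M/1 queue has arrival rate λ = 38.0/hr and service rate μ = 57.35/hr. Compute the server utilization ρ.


ρ = λ/μ = 38.0/57.35 = 0.6626

Final: 0.6626


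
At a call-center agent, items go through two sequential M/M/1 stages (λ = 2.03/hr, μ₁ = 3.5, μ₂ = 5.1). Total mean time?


Each node sees arrival rate λ = 2.03/hr (tandem ⇒ throughput preserved).
W₁ = 1/(μ₁−λ) = 1/(3.5−2.03) = 0.68027 hr
W₂ = 1/(μ₂−λ) = 1/(5.1−2.03) = 0.32573 hr
W_total = W₁ + W₂ = 0.68027 + 0.32573 = 1.00601 hr

Final: 1.00601 hr


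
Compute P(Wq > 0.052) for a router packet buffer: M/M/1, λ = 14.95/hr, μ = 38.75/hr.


ρ = 14.95/38.75 = 0.3858
P(Wq > t) = ρ·e^{−(μ−λ)t} = 0.3858·e^{−1.2376}
= 0.3858·0.290080 = 0.111915

Final: 0.111915


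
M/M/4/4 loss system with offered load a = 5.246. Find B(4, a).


B(c,a) = (a^c/c!) / Σ_{k=0}^{c} a^k/k!
a^4/4! = 31.557450
Σ terms (k=0..4): 1.00000 + 5.24600 + 13.76026 + 24.06210 + 31.55745 = 75.625813
B = 31.557450/75.625813 = 0.417284

Final: 0.417284


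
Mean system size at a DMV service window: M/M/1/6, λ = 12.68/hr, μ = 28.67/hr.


ρ = 12.68/28.67 = 0.4423
L = ρ[1 − (K+1)ρ^K + Kρ^(K+1)] / [(1−ρ)(1−ρ^(K+1))]
Numerator: 0.4423·(1 − 7·0.007484 + 6·0.003310) = 0.427887
Denominator: (0.5577)·(0.996690) = 0.555880
L = 0.427887/0.555880 = 0.7697

Final: 0.7697


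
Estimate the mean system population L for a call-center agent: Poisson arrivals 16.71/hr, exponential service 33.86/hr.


ρ = λ/μ = 16.71/33.86 = 0.4935
L = ρ/(1−ρ) = 0.4935/(1 − 0.4935) = 0.4935/0.5065 = 0.9743

Final: 0.9743


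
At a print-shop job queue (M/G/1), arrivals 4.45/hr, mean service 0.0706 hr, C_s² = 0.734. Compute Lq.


ρ = λ·E[S] = 4.45·0.0706 = 0.3142
Lq = ρ²(1+C_s²)/(2(1−ρ)) = 0.09870·(1+0.734)/(2·0.6858)
= 0.09870·1.7340/1.3717 = 0.12478

Final: 0.12478


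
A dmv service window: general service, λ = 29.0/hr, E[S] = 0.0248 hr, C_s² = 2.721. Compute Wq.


ρ = λ·E[S] = 29.0·0.0248 = 0.7192
E[S²] = E[S]²(1+C_s²) = 0.0248²·(1+2.721) = 0.002289
Wq = λ·E[S²]/(2(1−ρ)) = 29.0·0.002289/(2·0.2808) = 0.11818 hr

Final: 0.11818 hr


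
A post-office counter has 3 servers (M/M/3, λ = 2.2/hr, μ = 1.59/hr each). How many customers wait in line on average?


a = λ/μ = 1.3836; ρ = a/3 = 0.4612
P₀ = 0.240366
Lq = P₀·a^c·ρ / (c!·(1−ρ)²) = 0.240366·2.64897·0.4612/(6·0.29029)
= 0.16861

Final: 0.16861


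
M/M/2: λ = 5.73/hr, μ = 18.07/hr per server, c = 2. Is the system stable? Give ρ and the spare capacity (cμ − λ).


Total capacity cμ = 2·18.07 = 36.14/hr
ρ = λ/(cμ) = 5.73/36.14 = 0.1586
Stable ⇔ ρ < 1: YES
Spare capacity = cμ − λ = 36.14 − 5.73 = 30.41/hr

Final: ρ = 0.1586; stable; margin = 30.41/hr


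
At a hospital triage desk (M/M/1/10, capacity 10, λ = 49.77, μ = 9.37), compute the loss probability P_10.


ρ = λ/μ = 49.77/9.37 = 5.3116
P_K = (1−ρ)ρ^K/(1−ρ^(K+1)) = (-4.3116·17876417.895101)/(1 − 94952968.904929)
= -77076551.009828/-94952967.904929 = 0.811734

Final: 0.811734


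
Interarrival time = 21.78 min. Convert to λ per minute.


λ = 1/(interarrival time) in consistent units.
1 minute = 1 min, so λ = 1/21.78 = 0.04591 per minute

Final: 0.04591 /min


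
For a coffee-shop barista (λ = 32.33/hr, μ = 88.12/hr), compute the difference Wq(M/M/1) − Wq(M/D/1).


ρ = 32.33/88.12 = 0.3669
Wq(M/M/1) = ρ/(μ−λ) = 0.3669/55.79 = 0.006576 hr
Wq(M/D/1) = ρ/(2(μ−λ)) = 0.003288 hr
Savings = 0.006576 − 0.003288 = 0.003288 hr

Final: 0.003288 hr


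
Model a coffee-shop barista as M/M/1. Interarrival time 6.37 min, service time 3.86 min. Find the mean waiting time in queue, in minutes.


λ = 60/6.37 = 9.4192 /hr
μ = 60/3.86 = 15.5440 /hr
ρ = λ/μ = 9.4192/15.5440 = 0.6060
Wq = ρ/(μ−λ) = 0.6060/(15.5440−9.4192) = 0.09893 hr
In minutes: 0.09893·60 = 5.936 min

Final: 5.936 min


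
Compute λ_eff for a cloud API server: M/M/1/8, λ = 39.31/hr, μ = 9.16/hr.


ρ = 4.2915; P_K = (1−ρ)ρ^8/(1−ρ^9) = 0.766982
λ_eff = λ(1 − P_K) = 39.31·(1 − 0.766982) = 39.31·0.233018 = 9.1599 /hr

Final: 9.1599 /hr


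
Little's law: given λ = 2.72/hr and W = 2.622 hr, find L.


L = λW = 2.72·2.622 = 7.1318

Final: 7.1318


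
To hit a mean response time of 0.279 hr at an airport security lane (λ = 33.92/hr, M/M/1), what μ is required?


W = 1/(μ−λ) ⇒ μ − λ = 1/W = 1/0.279 = 3.5842
μ = λ + 1/W = 33.92 + 3.5842 = 37.5042 per hr

Final: 37.5042 /hr


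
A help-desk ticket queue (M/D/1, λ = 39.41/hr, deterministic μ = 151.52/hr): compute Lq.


ρ = 39.41/151.52 = 0.2601
M/D/1: Lq = ρ²/(2(1−ρ)) = 0.06765/(2·0.7399) = 0.04572

Final: 0.04572


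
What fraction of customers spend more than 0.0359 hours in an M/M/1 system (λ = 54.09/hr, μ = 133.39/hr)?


W ~ Exponential(μ−λ) for M/M/1.
μ − λ = 133.39 − 54.09 = 79.3000
P(W > t) = e^{−(μ−λ)t} = e^{−2.8469} = 0.058026

Final: 0.058026


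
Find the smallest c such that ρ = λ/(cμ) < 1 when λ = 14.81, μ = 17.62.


Stability requires cμ > λ ⇔ c > λ/μ.
λ/μ = 14.81/17.62 = 0.8405
Minimum integer c = ⌊0.8405⌋ + 1 = 1
Check: 1·17.62 = 17.62 > 14.81, while 0·17.62 = 0.00 ≤ 14.81

Final: 1 servers


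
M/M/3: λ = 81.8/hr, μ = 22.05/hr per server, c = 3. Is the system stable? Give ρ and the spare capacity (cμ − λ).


Total capacity cμ = 3·22.05 = 66.15/hr
ρ = λ/(cμ) = 81.8/66.15 = 1.2366
Stable ⇔ ρ < 1: NO
Spare capacity = cμ − λ = 66.15 − 81.8 = -15.65/hr

Final: ρ = 1.2366; unstable; margin = -15.65/hr


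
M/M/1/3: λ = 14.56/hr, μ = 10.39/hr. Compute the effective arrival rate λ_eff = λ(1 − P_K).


ρ = 1.4013; P_K = (1−ρ)ρ^3/(1−ρ^4) = 0.386667
λ_eff = λ(1 − P_K) = 14.56·(1 − 0.386667) = 14.56·0.613333 = 8.9301 /hr

Final: 8.9301 /hr


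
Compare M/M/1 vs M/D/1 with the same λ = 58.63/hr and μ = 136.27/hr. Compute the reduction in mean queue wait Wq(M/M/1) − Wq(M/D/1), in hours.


ρ = 58.63/136.27 = 0.4302
Wq(M/M/1) = ρ/(μ−λ) = 0.4302/77.64 = 0.005542 hr
Wq(M/D/1) = ρ/(2(μ−λ)) = 0.002771 hr
Savings = 0.005542 − 0.002771 = 0.002771 hr

Final: 0.002771 hr


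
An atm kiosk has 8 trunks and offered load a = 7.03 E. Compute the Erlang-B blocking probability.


B(c,a) = (a^c/c!) / Σ_{k=0}^{c} a^k/k!
a^8/8! = 147.952421
Σ terms (k=0..8): 1.00000 + 7.03000 + 24.71045 + 57.90482 + 101.76772 + 143.08542 + 167.64842 + 168.36691 + 147.95242 = 819.466159
B = 147.952421/819.466159 = 0.180547

Final: 0.180547


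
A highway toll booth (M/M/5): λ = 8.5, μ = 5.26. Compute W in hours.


a = 1.6160; ρ = 0.3232; P₀ = 0.198225
Lq = P₀·a^c·ρ/(c!(1−ρ)²) = 0.01284
Wq = Lq/λ = 0.01284/8.5 = 0.001511 hr
W = Wq + 1/μ = 0.001511 + 0.19011 = 0.19163 hr

Final: 0.19163 hr


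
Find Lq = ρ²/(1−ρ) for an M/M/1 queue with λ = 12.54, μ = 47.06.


ρ = 12.54/47.06 = 0.2665
Lq = ρ²/(1−ρ) = 0.07101/0.7335 = 0.09680

Final: 0.09680


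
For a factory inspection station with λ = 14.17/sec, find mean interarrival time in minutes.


Mean interarrival time = 1/λ = 1/14.17 second = 0.07057 second
In minutes: 0.07057 × 0.0166667 = 0.001176 min

Final: 0.001176 min


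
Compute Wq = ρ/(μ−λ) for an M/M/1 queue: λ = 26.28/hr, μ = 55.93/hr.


ρ = 26.28/55.93 = 0.4699
Wq = ρ/(μ−λ) = 0.4699/(55.93 − 26.28) = 0.4699/29.65 = 0.01585 hr

Final: 0.01585 hr


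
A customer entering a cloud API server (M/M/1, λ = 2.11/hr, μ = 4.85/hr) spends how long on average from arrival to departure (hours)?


W = 1/(μ−λ) = 1/(4.85 − 2.11) = 1/2.74 = 0.3650 hr

Final: 0.3650 hr


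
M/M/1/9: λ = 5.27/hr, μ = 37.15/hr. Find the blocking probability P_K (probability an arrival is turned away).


ρ = λ/μ = 5.27/37.15 = 0.1419
P_K = (1−ρ)ρ^K/(1−ρ^(K+1)) = (0.8581·0.00000002326)/(1 − 0.000000003300)
= 0.00000001996/1.000000 = 0.00000001996

Final: 0.00000001996


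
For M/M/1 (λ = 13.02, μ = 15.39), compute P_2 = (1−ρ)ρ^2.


ρ = 13.02/15.39 = 0.8460
P_n = (1−ρ)·ρ^n = (1 − 0.8460)·0.8460^2 = 0.1540·0.715723 = 0.110218

Final: 0.110218


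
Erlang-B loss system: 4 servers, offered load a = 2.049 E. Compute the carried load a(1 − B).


B(4,2.049) = 0.100383 (Erlang-B)
Carried load = a(1 − B) = 2.049·(1 − 0.100383) = 2.049·0.899617 = 1.8433 E

Final: 1.8433 Erlangs


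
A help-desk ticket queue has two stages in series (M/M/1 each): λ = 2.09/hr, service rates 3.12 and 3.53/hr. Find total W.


Each node sees arrival rate λ = 2.09/hr (tandem ⇒ throughput preserved).
W₁ = 1/(μ₁−λ) = 1/(3.12−2.09) = 0.97087 hr
W₂ = 1/(μ₂−λ) = 1/(3.53−2.09) = 0.69444 hr
W_total = W₁ + W₂ = 0.97087 + 0.69444 = 1.66532 hr

Final: 1.66532 hr


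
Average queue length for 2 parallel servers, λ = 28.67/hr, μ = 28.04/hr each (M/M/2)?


a = λ/μ = 1.0225; ρ = a/2 = 0.5112
P₀ = 0.323422
Lq = P₀·a^c·ρ / (c!·(1−ρ)²) = 0.323422·1.04544·0.5112/(2·0.23889)
= 0.36179

Final: 0.36179


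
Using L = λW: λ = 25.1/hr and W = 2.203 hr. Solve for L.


L = λW = 25.1·2.203 = 55.2953

Final: 55.2953


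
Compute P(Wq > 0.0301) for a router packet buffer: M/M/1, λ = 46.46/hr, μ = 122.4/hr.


ρ = 46.46/122.4 = 0.3796
P(Wq > t) = ρ·e^{−(μ−λ)t} = 0.3796·e^{−2.2858}
= 0.3796·0.101693 = 0.038600

Final: 0.038600


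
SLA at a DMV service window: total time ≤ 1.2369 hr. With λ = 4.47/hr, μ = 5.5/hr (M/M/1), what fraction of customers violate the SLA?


W ~ Exponential(μ−λ) for M/M/1.
μ − λ = 5.5 − 4.47 = 1.0300
P(W > t) = e^{−(μ−λ)t} = e^{−1.2740} = 0.279709

Final: 0.279709


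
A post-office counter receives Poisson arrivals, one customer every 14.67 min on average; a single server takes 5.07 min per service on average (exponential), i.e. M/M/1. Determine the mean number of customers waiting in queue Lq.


λ = 60/14.67 = 4.0900 /hr
μ = 60/5.07 = 11.8343 /hr
ρ = λ/μ = 4.0900/11.8343 = 0.3456
Lq = ρ²/(1−ρ) = 0.1194/0.6544 = 0.1825

Final: 0.1825


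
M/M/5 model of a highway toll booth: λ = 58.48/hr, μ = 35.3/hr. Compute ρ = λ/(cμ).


ρ = λ/(cμ) = 58.48/(5·35.3) = 58.48/176.50 = 0.3313

Final: 0.3313


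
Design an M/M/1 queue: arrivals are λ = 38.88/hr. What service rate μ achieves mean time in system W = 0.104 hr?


W = 1/(μ−λ) ⇒ μ − λ = 1/W = 1/0.104 = 9.6154
μ = λ + 1/W = 38.88 + 9.6154 = 48.4954 per hr

Final: 48.4954 /hr


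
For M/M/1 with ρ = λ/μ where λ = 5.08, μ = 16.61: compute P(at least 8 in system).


ρ = 5.08/16.61 = 0.3058
P(N ≥ n) = ρ^n = 0.3058^8 = 0.00007655

Final: 0.00007655


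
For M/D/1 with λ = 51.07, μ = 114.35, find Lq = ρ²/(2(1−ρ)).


ρ = 51.07/114.35 = 0.4466
M/D/1: Lq = ρ²/(2(1−ρ)) = 0.1995/(2·0.5534) = 0.18022

Final: 0.18022


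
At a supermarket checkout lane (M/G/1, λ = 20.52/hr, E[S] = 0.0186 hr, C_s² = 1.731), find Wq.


ρ = λ·E[S] = 20.52·0.0186 = 0.3817
E[S²] = E[S]²(1+C_s²) = 0.0186²·(1+1.731) = 0.0009448
Wq = λ·E[S²]/(2(1−ρ)) = 20.52·0.0009448/(2·0.6183) = 0.01568 hr

Final: 0.01568 hr


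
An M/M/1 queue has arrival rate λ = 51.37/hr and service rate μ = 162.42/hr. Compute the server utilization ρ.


ρ = λ/μ = 51.37/162.42 = 0.3163

Final: 0.3163


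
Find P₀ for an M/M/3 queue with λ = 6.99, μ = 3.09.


a = λ/μ = 6.99/3.09 = 2.2621; ρ = a/c = 0.7540
Σ_{k=0}^{2} a^k/k! (terms k=0..2) = 1.00000 + 2.26214 + 2.55863 = 5.82077
Tail: a^3/(3!(1−ρ)) = 11.57594/(6·0.2460) = 7.84422
P₀ = 1/(5.82077 + 7.84422) = 1/13.66498 = 0.073180

Final: 0.073180


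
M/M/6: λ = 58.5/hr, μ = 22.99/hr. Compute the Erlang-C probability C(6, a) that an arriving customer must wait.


a = λ/μ = 2.5446; ρ = a/6 = 0.4241
P₀ = 0.078012 (from M/M/c formula)
C(c,a) = [a^c/(c!(1−ρ))]·P₀ = [271.45720/(720·0.5759)]·0.078012
= 0.65467·0.078012 = 0.051072

Final: 0.051072


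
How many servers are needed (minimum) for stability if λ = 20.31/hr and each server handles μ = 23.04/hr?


Stability requires cμ > λ ⇔ c > λ/μ.
λ/μ = 20.31/23.04 = 0.8815
Minimum integer c = ⌊0.8815⌋ + 1 = 1
Check: 1·23.04 = 23.04 > 20.31, while 0·23.04 = 0.00 ≤ 20.31

Final: 1 servers


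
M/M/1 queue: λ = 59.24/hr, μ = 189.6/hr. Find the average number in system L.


ρ = λ/μ = 59.24/189.6 = 0.3124
L = ρ/(1−ρ) = 0.3124/(1 − 0.3124) = 0.3124/0.6876 = 0.4544

Final: 0.4544


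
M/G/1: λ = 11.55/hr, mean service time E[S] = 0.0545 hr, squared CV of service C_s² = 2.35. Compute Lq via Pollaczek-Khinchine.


ρ = λ·E[S] = 11.55·0.0545 = 0.6295
Lq = ρ²(1+C_s²)/(2(1−ρ)) = 0.3962·(1+2.35)/(2·0.3705)
= 0.3962·3.3500/0.7410 = 1.79124

Final: 1.79124


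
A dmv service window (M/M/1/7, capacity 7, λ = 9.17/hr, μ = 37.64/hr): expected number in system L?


ρ = 9.17/37.64 = 0.2436
L = ρ[1 − (K+1)ρ^K + Kρ^(K+1)] / [(1−ρ)(1−ρ^(K+1))]
Numerator: 0.2436·(1 − 8·0.00005094 + 7·0.00001241) = 0.243546
Denominator: (0.7564)·(0.999988) = 0.756367
L = 0.243546/0.756367 = 0.3220

Final: 0.3220


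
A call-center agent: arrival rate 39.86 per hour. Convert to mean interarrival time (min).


Mean interarrival time = 1/λ = 1/39.86 hour = 0.02509 hour
In minutes: 0.02509 × 60 = 1.5053 min

Final: 1.5053 min


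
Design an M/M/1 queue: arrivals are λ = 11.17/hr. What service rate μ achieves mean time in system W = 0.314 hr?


W = 1/(μ−λ) ⇒ μ − λ = 1/W = 1/0.314 = 3.1847
μ = λ + 1/W = 11.17 + 3.1847 = 14.3547 per hr

Final: 14.3547 /hr


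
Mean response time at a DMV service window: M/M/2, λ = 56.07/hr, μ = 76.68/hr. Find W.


a = 0.7312; ρ = 0.3656; P₀ = 0.464547
Lq = P₀·a^c·ρ/(c!(1−ρ)²) = 0.11282
Wq = Lq/λ = 0.11282/56.07 = 0.002012 hr
W = Wq + 1/μ = 0.002012 + 0.01304 = 0.01505 hr

Final: 0.01505 hr


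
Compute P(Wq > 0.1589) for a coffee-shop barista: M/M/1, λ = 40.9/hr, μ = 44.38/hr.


ρ = 40.9/44.38 = 0.9216
P(Wq > t) = ρ·e^{−(μ−λ)t} = 0.9216·e^{−0.5530}
= 0.9216·0.575238 = 0.530131

Final: 0.530131


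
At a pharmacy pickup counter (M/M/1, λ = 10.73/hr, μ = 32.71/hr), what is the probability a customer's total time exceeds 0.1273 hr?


W ~ Exponential(μ−λ) for M/M/1.
μ − λ = 32.71 − 10.73 = 21.9800
P(W > t) = e^{−(μ−λ)t} = e^{−2.7981} = 0.060929

Final: 0.060929


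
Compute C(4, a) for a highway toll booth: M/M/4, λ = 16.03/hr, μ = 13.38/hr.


a = λ/μ = 1.1981; ρ = a/4 = 0.2995
P₀ = 0.300763 (from M/M/c formula)
C(c,a) = [a^c/(c!(1−ρ))]·P₀ = [2.06020/(24·0.7005)]·0.300763
= 0.12255·0.300763 = 0.036857

Final: 0.036857


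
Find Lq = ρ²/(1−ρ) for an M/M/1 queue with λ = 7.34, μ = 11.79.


ρ = 7.34/11.79 = 0.6226
Lq = ρ²/(1−ρ) = 0.3876/0.3774 = 1.0269

Final: 1.0269


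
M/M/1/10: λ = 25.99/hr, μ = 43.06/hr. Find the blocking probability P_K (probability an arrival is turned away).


ρ = λ/μ = 25.99/43.06 = 0.6036
P_K = (1−ρ)ρ^K/(1−ρ^(K+1)) = (0.3964·0.006417)/(1 − 0.003873)
= 0.002544/0.996127 = 0.002554

Final: 0.002554


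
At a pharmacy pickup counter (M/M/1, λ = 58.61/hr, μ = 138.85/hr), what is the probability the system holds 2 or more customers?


ρ = 58.61/138.85 = 0.4221
P(N ≥ n) = ρ^n = 0.4221^2 = 0.178177

Final: 0.178177


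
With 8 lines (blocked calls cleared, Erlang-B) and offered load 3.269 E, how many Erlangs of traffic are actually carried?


B(8,3.269) = 0.012386 (Erlang-B)
Carried load = a(1 − B) = 3.269·(1 − 0.012386) = 3.269·0.987614 = 3.2285 E

Final: 3.2285 Erlangs


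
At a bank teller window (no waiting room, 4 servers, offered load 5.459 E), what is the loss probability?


B(c,a) = (a^c/c!) / Σ_{k=0}^{c} a^k/k!
a^4/4! = 37.003358
Σ terms (k=0..4): 1.00000 + 5.45900 + 14.90034 + 27.11365 + 37.00336 = 85.476351
B = 37.003358/85.476351 = 0.432908

Final: 0.432908


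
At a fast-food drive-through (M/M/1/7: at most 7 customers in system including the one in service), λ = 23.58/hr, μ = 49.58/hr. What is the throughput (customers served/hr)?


ρ = 0.4756; P_K = (1−ρ)ρ^7/(1−ρ^8) = 0.002894
λ_eff = λ(1 − P_K) = 23.58·(1 − 0.002894) = 23.58·0.997106 = 23.5118 /hr

Final: 23.5118 /hr
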